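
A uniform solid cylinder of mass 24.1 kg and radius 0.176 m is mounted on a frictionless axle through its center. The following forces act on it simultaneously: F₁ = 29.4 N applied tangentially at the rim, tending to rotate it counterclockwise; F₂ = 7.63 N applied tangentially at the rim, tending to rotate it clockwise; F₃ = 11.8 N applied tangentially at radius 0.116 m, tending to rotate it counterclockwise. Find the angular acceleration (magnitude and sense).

α ≈ 13.9 rad/s², counterclockwise

I = ½MR² = (1/2)(24.1)(0.176)² = 0.3733 kg·m².
Taking counterclockwise as positive: τ₁ = +(29.4)(0.176) = +5.174 N·m; τ₂ = −(7.63)(0.176) = −1.343 N·m; τ₃ = +(11.8)(0.116) = +1.369 N·m.
Net torque τ = 5.200 N·m.
α = τ/I = 5.200/0.3733 = 13.93 rad/s².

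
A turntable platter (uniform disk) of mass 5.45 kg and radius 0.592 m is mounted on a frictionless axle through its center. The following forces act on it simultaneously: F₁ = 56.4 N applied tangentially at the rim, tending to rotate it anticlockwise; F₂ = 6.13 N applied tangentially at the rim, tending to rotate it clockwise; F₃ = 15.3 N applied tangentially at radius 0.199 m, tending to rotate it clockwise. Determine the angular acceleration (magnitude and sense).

I = ½MR² = (1/2)(5.45)(0.592)² = 0.9550 kg·m².
Taking anticlockwise as positive: τ₁ = +(56.4)(0.592) = +33.39 N·m; τ₂ = −(6.13)(0.592) = −3.629 N·m; τ₃ = −(15.3)(0.199) = −3.045 N·m.
Net torque τ = 26.72 N·m.
α = τ/I = 26.72/0.9550 = 27.97 rad/s².

α ≈ 28.0 rad/s², anticlockwise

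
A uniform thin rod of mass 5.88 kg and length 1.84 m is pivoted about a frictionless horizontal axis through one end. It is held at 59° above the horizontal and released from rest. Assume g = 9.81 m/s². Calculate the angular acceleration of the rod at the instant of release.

α ≈ 4.12 rad/s²

About the pivot, I = (1/3)ML² = (1/3)(5.88)(1.84)² = 6.636 kg·m².
The weight acts at the center, a distance L/2 = 0.9200 m from the pivot; τ = Mg(L/2) cos 59° = 27.33 N·m.
α = τ/I = 27.33/6.636 = 4.119 rad/s².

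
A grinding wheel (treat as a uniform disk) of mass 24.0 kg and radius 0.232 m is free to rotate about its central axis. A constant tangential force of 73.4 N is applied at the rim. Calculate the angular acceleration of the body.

I = ½MR² = (1/2)(24.0)(0.232)² = 0.6459 kg·m².
τ = F R = (73.4)(0.232) = 17.03 N·m.
From τ = Iα: α = 17.03/0.6459 = 26.36 rad/s².

α ≈ 26.4 rad/s²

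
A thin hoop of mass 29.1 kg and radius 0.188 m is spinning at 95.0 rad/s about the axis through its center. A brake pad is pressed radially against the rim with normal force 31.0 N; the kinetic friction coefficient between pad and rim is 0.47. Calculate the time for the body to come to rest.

t ≈ 35.7 s

I = MR² = (29.1)(0.188)² = 1.029 kg·m².
Friction force f = μN = (0.47)(31.0) = 14.57 N at the rim; torque magnitude τ = fR = 2.739 N·m, opposing ω.
|α| = τ/I = 2.739/1.029 = 2.663 rad/s² (deceleration).
0 = ω₀ − |α|t ⇒ t = ω₀/|α| = 95.0/2.663 = 35.67 s.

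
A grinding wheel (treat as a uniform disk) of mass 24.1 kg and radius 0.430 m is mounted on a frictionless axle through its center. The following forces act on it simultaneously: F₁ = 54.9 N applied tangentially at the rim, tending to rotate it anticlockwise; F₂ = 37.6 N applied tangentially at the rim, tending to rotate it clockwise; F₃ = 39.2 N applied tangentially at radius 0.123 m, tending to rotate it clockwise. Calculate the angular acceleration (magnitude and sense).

I = ½MR² = (1/2)(24.1)(0.430)² = 2.228 kg·m².
Taking anticlockwise as positive: τ₁ = +(54.9)(0.430) = +23.61 N·m; τ₂ = −(37.6)(0.430) = −16.17 N·m; τ₃ = −(39.2)(0.123) = −4.822 N·m.
Net torque τ = 2.617 N·m.
α = τ/I = 2.617/2.228 = 1.175 rad/s².

α ≈ 1.17 rad/s², anticlockwise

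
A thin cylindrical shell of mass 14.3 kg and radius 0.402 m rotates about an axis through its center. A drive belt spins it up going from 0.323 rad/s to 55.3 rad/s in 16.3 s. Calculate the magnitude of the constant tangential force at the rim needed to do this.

F ≈ 19.4 N

I = MR² = (14.3)(0.402)² = 2.311 kg·m².
α = Δω/Δt = (55.3 − 0.323)/16.3 = 3.373 rad/s².
The required torque is τ = Iα = (2.311)(3.373) = 7.794 N·m.
A tangential force at the rim gives τ = FR, so F = τ/R = 7.794/0.402 = 19.39 N.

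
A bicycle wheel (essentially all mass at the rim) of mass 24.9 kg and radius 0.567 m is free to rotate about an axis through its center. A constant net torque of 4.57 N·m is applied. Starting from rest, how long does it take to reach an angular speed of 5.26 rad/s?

t ≈ 9.21 s

I = MR² = (24.9)(0.567)² = 8.005 kg·m².
α = τ/I = 4.57/8.005 = 0.5709 rad/s².
ω = αt ⇒ t = ω/α = 5.26/0.5709 = 9.214 s.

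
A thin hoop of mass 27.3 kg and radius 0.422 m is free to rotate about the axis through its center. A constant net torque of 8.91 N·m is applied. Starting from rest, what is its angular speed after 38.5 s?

I = MR² = (27.3)(0.422)² = 4.862 kg·m².
α = τ/I = 8.91/4.862 = 1.833 rad/s².
ω = ω₀ + αt = 0 + (1.833)(38.5) = 70.56 rad/s.

ω ≈ 70.6 rad/s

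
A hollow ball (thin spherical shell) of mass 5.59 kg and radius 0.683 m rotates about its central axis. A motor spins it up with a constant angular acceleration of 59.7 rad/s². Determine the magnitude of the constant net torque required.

I = (2/3)MR² = (2/3)(5.59)(0.683)² = 1.738 kg·m².
τ = Iα = (1.738)(59.70) = 103.8 N·m.

τ ≈ 104 N·m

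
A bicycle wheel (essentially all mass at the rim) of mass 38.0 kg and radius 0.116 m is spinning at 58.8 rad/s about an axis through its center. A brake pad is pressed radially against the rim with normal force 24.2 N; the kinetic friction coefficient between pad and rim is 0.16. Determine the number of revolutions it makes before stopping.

I = MR² = (38.0)(0.116)² = 0.5113 kg·m².
Friction force f = μN = (0.16)(24.2) = 3.872 N at the rim; torque magnitude τ = fR = 0.4492 N·m, opposing ω.
|α| = τ/I = 0.4492/0.5113 = 0.8784 rad/s² (deceleration).
ω² = ω₀² − 2|α|θ with ω = 0 ⇒ θ = ω₀²/(2|α|) = 1968 rad = 313.2 rev.

≈ 313 revolutions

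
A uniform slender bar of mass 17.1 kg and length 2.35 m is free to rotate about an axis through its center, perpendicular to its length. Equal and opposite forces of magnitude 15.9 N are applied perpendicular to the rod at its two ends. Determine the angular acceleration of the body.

I = (1/12)ML² = (1/12)(17.1)(2.35)² = 7.870 kg·m².
The couple gives τ = F·(L/2) + F·(L/2) = F L = (15.9)(2.35) = 37.37 N·m.
Newton's second law for rotation, τ = Iα, gives α = τ/I = 37.37/7.870 = 4.748 rad/s².

α ≈ 4.75 rad/s²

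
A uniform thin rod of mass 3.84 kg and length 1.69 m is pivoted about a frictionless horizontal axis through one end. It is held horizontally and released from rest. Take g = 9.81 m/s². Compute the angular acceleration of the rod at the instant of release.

α ≈ 8.71 rad/s²

About the pivot, I = (1/3)ML² = (1/3)(3.84)(1.69)² = 3.656 kg·m².
The weight acts at the center, a distance L/2 = 0.8450 m from the pivot; τ = Mg(L/2) = 31.83 N·m.
α = τ/I = 31.83/3.656 = 8.707 rad/s².
(Equivalently α = (3g/(2L)) = 8.707 rad/s².)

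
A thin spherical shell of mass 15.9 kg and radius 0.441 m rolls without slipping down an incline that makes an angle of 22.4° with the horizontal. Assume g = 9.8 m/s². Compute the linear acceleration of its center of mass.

a ≈ 2.24 m/s²

Translation along the incline: Mg sinθ − f = Ma.
Rotation about the center: fR = Iα with I = (2/3)MR². No-slip gives a = αR, so f = (I/R²)a = (2/3)M a.
Substituting: Mg sinθ = (1 + 0.6667)Ma, so a = g sinθ/(1 + 0.6667) = (9.8) sin 22.4° / 1.667 = 2.241 m/s².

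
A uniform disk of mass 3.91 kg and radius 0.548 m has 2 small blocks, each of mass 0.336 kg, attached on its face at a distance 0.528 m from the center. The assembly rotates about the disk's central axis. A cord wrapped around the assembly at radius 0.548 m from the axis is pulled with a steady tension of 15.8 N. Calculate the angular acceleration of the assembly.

I_disk = ½MR² = ½(3.91)(0.548)² = 0.5871 kg·m².
I_blocks = 2·m·r² = 2(0.336)(0.528)² = 0.1873 kg·m².
Total I = 0.7744 kg·m².
τ = F r = (15.8)(0.548) = 8.658 N·m.
α = τ/I = 8.658/0.7744 = 11.18 rad/s².

α ≈ 11.2 rad/s²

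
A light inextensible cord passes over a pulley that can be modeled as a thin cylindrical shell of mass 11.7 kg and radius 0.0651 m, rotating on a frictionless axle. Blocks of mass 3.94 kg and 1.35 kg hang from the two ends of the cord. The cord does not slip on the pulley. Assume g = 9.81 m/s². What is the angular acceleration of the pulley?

α ≈ 23.0 rad/s²

I = MR² = (11.7)(0.0651)² = 0.04958 kg·m².
Heavier block: m₁g − T₁ = m₁a. Lighter block: T₂ − m₂g = m₂a.
Pulley: (T₁ − T₂)R = Iα = I(a/R), so T₁ − T₂ = (I/R²)a = 1·M_p a = 11.70·a.
Adding the three: (m₁ − m₂)g = (m₁ + m₂ + 11.70)a, so a = (3.94 − 1.35)(9.81)/(3.94 + 1.35 + 11.70) = 1.495 m/s².
α = a/R = 1.495/0.0651 = 22.97 rad/s².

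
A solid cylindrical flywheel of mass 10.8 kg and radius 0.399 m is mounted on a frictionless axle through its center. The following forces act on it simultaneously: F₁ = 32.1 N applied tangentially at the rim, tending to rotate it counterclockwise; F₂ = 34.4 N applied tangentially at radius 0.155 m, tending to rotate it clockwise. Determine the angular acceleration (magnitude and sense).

α ≈ 8.70 rad/s², counterclockwise

I = ½MR² = (1/2)(10.8)(0.399)² = 0.8597 kg·m².
Taking counterclockwise as positive: τ₁ = +(32.1)(0.399) = +12.81 N·m; τ₂ = −(34.4)(0.155) = −5.332 N·m.
Net torque τ = 7.476 N·m.
α = τ/I = 7.476/0.8597 = 8.696 rad/s².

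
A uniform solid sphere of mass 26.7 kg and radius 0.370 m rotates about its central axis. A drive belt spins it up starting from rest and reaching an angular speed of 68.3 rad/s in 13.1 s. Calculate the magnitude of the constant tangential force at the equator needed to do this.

F ≈ 20.6 N

I = (2/5)MR² = (2/5)(26.7)(0.370)² = 1.462 kg·m².
α = Δω/Δt = (68.3 − 0)/13.1 = 5.214 rad/s².
The required torque is τ = Iα = (1.462)(5.214) = 7.623 N·m.
A tangential force at the equator gives τ = FR, so F = τ/R = 7.623/0.370 = 20.60 N.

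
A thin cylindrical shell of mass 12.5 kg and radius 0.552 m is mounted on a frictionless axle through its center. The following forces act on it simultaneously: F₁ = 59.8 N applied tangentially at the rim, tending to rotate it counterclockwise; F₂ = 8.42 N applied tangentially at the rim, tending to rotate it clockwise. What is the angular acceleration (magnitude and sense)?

α ≈ 7.45 rad/s², counterclockwise

I = MR² = (12.5)(0.552)² = 3.809 kg·m².
Taking counterclockwise as positive: τ₁ = +(59.8)(0.552) = +33.01 N·m; τ₂ = −(8.42)(0.552) = −4.648 N·m.
Net torque τ = 28.36 N·m.
α = τ/I = 28.36/3.809 = 7.446 rad/s².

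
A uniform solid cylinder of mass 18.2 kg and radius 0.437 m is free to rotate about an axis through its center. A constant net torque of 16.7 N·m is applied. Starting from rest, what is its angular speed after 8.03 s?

ω ≈ 77.2 rad/s

I = ½MR² = (1/2)(18.2)(0.437)² = 1.738 kg·m².
α = τ/I = 16.7/1.738 = 9.610 rad/s².
ω = ω₀ + αt = 0 + (9.610)(8.03) = 77.17 rad/s.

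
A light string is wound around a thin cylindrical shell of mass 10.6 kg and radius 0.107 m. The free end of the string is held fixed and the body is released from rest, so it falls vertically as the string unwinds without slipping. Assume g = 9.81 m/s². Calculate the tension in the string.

Translation: Mg − T = Ma. Rotation about the center: TR = Iα with I = MR².
With a = αR: T = (I/R²)a = M a, so Mg = (1 + 1.000)Ma.
a = g/(1 + 1.000) = 9.81/2.000 = 4.905 m/s².
T = 1.000·M·a = (1.000)(10.6)(4.905) = 51.99 N.

T ≈ 52.0 N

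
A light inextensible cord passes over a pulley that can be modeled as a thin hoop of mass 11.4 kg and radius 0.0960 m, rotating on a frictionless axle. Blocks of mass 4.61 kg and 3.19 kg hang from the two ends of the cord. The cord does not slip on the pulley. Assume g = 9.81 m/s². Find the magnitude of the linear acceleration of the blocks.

a ≈ 0.726 m/s²

I = MR² = (11.4)(0.0960)² = 0.1051 kg·m².
Heavier block: m₁g − T₁ = m₁a. Lighter block: T₂ − m₂g = m₂a.
Pulley: (T₁ − T₂)R = Iα = I(a/R), so T₁ − T₂ = (I/R²)a = 1·M_p a = 11.40·a.
Adding the three: (m₁ − m₂)g = (m₁ + m₂ + 11.40)a, so a = (4.61 − 3.19)(9.81)/(4.61 + 3.19 + 11.40) = 0.7255 m/s².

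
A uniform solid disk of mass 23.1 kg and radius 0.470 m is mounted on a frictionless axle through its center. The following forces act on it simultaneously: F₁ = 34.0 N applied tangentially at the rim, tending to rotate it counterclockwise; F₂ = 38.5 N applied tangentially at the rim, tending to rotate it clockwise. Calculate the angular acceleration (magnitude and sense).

α ≈ 0.829 rad/s², clockwise

I = ½MR² = (1/2)(23.1)(0.470)² = 2.551 kg·m².
Taking counterclockwise as positive: τ₁ = +(34.0)(0.470) = +15.98 N·m; τ₂ = −(38.5)(0.470) = −18.09 N·m.
Net torque τ = -2.115 N·m.
α = τ/I = -2.115/2.551 = -0.8290 rad/s².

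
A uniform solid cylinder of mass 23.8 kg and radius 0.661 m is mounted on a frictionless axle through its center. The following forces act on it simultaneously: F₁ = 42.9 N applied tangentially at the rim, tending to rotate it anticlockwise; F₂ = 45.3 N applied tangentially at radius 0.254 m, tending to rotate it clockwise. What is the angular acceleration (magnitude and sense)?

α ≈ 3.24 rad/s², anticlockwise

I = ½MR² = (1/2)(23.8)(0.661)² = 5.199 kg·m².
Taking anticlockwise as positive: τ₁ = +(42.9)(0.661) = +28.36 N·m; τ₂ = −(45.3)(0.254) = −11.51 N·m.
Net torque τ = 16.85 N·m.
α = τ/I = 16.85/5.199 = 3.241 rad/s².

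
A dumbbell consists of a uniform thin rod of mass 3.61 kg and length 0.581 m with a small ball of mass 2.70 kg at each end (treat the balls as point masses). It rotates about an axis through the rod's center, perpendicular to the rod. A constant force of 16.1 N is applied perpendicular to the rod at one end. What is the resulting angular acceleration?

α ≈ 8.39 rad/s²

I_rod = (1/12)ML² = (1/12)(3.61)(0.581)² = 0.1015 kg·m².
I_balls = 2·m·(L/2)² = 2(2.70)(0.2905)² = 0.4557 kg·m².
Total I = 0.5573 kg·m².
τ = F·(L/2) = (16.1)(0.290) = 4.677 N·m.
α = τ/I = 4.677/0.5573 = 8.393 rad/s².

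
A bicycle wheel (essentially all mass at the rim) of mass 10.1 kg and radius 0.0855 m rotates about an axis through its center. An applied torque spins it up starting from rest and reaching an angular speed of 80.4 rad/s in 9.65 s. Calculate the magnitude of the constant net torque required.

I = MR² = (10.1)(0.0855)² = 0.07383 kg·m².
α = Δω/Δt = (80.4 − 0)/9.65 = 8.332 rad/s².
τ = Iα = (0.07383)(8.332) = 0.6152 N·m.

τ ≈ 0.615 N·m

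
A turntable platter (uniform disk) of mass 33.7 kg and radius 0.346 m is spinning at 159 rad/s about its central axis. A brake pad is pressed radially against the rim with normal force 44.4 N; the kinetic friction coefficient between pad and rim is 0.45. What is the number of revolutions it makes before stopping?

I = ½MR² = (1/2)(33.7)(0.346)² = 2.017 kg·m².
Friction force f = μN = (0.45)(44.4) = 19.98 N at the rim; torque magnitude τ = fR = 6.913 N·m, opposing ω.
|α| = τ/I = 6.913/2.017 = 3.427 rad/s² (deceleration).
ω² = ω₀² − 2|α|θ with ω = 0 ⇒ θ = ω₀²/(2|α|) = 3688 rad = 587.0 rev.

≈ 587 revolutions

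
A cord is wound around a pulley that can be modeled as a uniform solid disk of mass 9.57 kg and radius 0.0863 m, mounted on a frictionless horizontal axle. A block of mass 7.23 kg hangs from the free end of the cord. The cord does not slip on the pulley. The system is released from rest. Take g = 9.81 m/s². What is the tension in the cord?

T ≈ 28.2 N

I = ½MR² = (1/2)(9.57)(0.0863)² = 0.03564 kg·m².
Block: mg − T = ma. Pulley: TR = Iα. No-slip: a = αR, so T = (I/R²)a = 4.785·a.
Then mg = (m + 4.785)a, so a = (7.23)(9.81)/(7.23 + 4.785) = 5.903 m/s².
T = 4.785·a = 28.25 N.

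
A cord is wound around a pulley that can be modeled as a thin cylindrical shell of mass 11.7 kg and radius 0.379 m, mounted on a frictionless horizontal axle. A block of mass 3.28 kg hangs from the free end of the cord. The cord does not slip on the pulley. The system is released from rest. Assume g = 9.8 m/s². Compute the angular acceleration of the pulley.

I = MR² = (11.7)(0.379)² = 1.681 kg·m².
Block: mg − T = ma. Pulley: TR = Iα. No-slip: a = αR, so T = (I/R²)a = 11.70·a.
Then mg = (m + 11.70)a, so a = (3.28)(9.8)/(3.28 + 11.70) = 2.146 m/s².
α = a/R = 2.146/0.379 = 5.662 rad/s².

α ≈ 5.66 rad/s²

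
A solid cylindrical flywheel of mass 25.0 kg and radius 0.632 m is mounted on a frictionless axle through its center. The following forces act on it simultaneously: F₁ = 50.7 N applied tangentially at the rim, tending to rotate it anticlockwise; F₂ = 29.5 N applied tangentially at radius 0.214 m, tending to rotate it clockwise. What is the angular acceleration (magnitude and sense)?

α ≈ 5.15 rad/s², anticlockwise

I = ½MR² = (1/2)(25.0)(0.632)² = 4.993 kg·m².
Taking anticlockwise as positive: τ₁ = +(50.7)(0.632) = +32.04 N·m; τ₂ = −(29.5)(0.214) = −6.313 N·m.
Net torque τ = 25.73 N·m.
α = τ/I = 25.73/4.993 = 5.153 rad/s².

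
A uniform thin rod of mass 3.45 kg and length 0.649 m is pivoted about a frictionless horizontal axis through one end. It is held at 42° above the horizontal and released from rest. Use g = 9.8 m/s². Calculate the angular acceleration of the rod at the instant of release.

α ≈ 16.8 rad/s²

About the pivot, I = (1/3)ML² = (1/3)(3.45)(0.649)² = 0.4844 kg·m².
The weight acts at the center, a distance L/2 = 0.3245 m from the pivot; τ = Mg(L/2) cos 42° = 8.153 N·m.
α = τ/I = 8.153/0.4844 = 16.83 rad/s².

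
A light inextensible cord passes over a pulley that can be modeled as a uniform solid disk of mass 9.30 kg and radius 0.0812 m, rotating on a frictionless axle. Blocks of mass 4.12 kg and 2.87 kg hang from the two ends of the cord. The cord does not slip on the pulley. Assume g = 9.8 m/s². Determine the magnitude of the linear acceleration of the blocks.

I = ½MR² = (1/2)(9.30)(0.0812)² = 0.03066 kg·m².
Heavier block: m₁g − T₁ = m₁a. Lighter block: T₂ − m₂g = m₂a.
Pulley: (T₁ − T₂)R = Iα = I(a/R), so T₁ − T₂ = (I/R²)a = (1/2)M_p a = 4.650·a.
Adding the three: (m₁ − m₂)g = (m₁ + m₂ + 4.650)a, so a = (4.12 − 2.87)(9.8)/(4.12 + 2.87 + 4.650) = 1.052 m/s².

a ≈ 1.05 m/s²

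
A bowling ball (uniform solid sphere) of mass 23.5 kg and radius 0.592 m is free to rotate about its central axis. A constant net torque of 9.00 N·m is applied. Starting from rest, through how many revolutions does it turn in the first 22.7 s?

≈ 112 revolutions

I = (2/5)MR² = (2/5)(23.5)(0.592)² = 3.294 kg·m².
α = τ/I = 9.00/3.294 = 2.732 rad/s².
θ = ½αt² = ½(2.732)(22.7)² = 703.9 rad.
Revolutions = θ/(2π) = 112.0.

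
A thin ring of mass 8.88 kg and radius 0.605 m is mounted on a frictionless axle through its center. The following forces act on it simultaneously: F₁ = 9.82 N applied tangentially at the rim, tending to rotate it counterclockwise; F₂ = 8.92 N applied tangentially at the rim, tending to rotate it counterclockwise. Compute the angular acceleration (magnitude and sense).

α ≈ 3.49 rad/s², counterclockwise

I = MR² = (8.88)(0.605)² = 3.250 kg·m².
Taking counterclockwise as positive: τ₁ = +(9.82)(0.605) = +5.941 N·m; τ₂ = +(8.92)(0.605) = +5.397 N·m.
Net torque τ = 11.34 N·m.
α = τ/I = 11.34/3.250 = 3.488 rad/s².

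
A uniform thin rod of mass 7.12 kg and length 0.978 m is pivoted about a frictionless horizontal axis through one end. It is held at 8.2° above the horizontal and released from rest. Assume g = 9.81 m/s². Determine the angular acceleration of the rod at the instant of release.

About the pivot, I = (1/3)ML² = (1/3)(7.12)(0.978)² = 2.270 kg·m².
The weight acts at the center, a distance L/2 = 0.4890 m from the pivot; τ = Mg(L/2) cos 8.2° = 33.81 N·m.
α = τ/I = 33.81/2.270 = 14.89 rad/s².

α ≈ 14.9 rad/s²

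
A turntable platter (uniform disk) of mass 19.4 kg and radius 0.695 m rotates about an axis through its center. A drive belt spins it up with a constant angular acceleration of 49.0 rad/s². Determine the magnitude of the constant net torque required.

τ ≈ 230 N·m

I = ½MR² = (1/2)(19.4)(0.695)² = 4.685 kg·m².
τ = Iα = (4.685)(49.00) = 229.6 N·m.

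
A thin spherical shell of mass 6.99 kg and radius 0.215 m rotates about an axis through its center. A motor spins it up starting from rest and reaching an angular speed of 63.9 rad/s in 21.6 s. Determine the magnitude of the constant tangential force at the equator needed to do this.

F ≈ 2.96 N

I = (2/3)MR² = (2/3)(6.99)(0.215)² = 0.2154 kg·m².
α = Δω/Δt = (63.9 − 0)/21.6 = 2.958 rad/s².
The required torque is τ = Iα = (0.2154)(2.958) = 0.6373 N·m.
A tangential force at the equator gives τ = FR, so F = τ/R = 0.6373/0.215 = 2.964 N.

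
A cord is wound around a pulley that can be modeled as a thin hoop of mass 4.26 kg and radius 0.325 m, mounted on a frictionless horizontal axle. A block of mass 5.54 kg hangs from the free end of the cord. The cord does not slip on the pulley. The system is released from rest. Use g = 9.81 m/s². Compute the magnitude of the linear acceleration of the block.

a ≈ 5.55 m/s²

I = MR² = (4.26)(0.325)² = 0.4500 kg·m².
Block: mg − T = ma. Pulley: TR = Iα. No-slip: a = αR, so T = (I/R²)a = 4.260·a.
Then mg = (m + 4.260)a, so a = (5.54)(9.81)/(5.54 + 4.260) = 5.546 m/s².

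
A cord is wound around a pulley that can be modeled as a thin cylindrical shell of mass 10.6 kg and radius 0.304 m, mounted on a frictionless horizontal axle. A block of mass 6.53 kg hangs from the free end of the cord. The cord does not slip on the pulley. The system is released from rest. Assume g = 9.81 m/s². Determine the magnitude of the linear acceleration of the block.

a ≈ 3.74 m/s²

I = MR² = (10.6)(0.304)² = 0.9796 kg·m².
Block: mg − T = ma. Pulley: TR = Iα. No-slip: a = αR, so T = (I/R²)a = 10.60·a.
Then mg = (m + 10.60)a, so a = (6.53)(9.81)/(6.53 + 10.60) = 3.740 m/s².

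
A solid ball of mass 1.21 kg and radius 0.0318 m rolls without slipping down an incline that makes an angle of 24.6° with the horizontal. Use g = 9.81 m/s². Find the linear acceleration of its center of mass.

a ≈ 2.92 m/s²

Translation along the incline: Mg sinθ − f = Ma.
Rotation about the center: fR = Iα with I = (2/5)MR². No-slip gives a = αR, so f = (I/R²)a = (2/5)M a.
Substituting: Mg sinθ = (1 + 0.4000)Ma, so a = g sinθ/(1 + 0.4000) = (9.81) sin 24.6° / 1.400 = 2.917 m/s².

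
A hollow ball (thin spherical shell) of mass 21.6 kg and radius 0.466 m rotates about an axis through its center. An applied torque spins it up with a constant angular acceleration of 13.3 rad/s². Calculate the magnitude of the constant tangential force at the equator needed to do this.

F ≈ 89.2 N

I = (2/3)MR² = (2/3)(21.6)(0.466)² = 3.127 kg·m².
The required torque is τ = Iα = (3.127)(13.30) = 41.59 N·m.
A tangential force at the equator gives τ = FR, so F = τ/R = 41.59/0.466 = 89.25 N.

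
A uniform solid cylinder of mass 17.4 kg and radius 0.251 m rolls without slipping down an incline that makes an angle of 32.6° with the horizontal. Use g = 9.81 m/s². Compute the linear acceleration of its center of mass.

a ≈ 3.52 m/s²

Translation along the incline: Mg sinθ − f = Ma.
Rotation about the center: fR = Iα with I = ½MR². No-slip gives a = αR, so f = (I/R²)a = (1/2)M a.
Substituting: Mg sinθ = (1 + 0.5000)Ma, so a = g sinθ/(1 + 0.5000) = (9.81) sin 32.6° / 1.500 = 3.524 m/s².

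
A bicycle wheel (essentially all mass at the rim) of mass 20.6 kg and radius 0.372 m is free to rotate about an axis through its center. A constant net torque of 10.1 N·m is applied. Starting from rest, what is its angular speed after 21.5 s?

ω ≈ 76.2 rad/s

I = MR² = (20.6)(0.372)² = 2.851 kg·m².
α = τ/I = 10.1/2.851 = 3.543 rad/s².
ω = ω₀ + αt = 0 + (3.543)(21.5) = 76.17 rad/s.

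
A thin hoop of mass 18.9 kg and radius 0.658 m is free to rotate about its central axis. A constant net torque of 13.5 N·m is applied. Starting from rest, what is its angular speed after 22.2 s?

I = MR² = (18.9)(0.658)² = 8.183 kg·m².
α = τ/I = 13.5/8.183 = 1.650 rad/s².
ω = ω₀ + αt = 0 + (1.650)(22.2) = 36.62 rad/s.

ω ≈ 36.6 rad/s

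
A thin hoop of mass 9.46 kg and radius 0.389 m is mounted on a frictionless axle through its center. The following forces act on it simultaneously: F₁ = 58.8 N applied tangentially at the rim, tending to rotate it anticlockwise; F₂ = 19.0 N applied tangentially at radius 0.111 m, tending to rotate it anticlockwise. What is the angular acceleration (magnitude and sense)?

I = MR² = (9.46)(0.389)² = 1.431 kg·m².
Taking anticlockwise as positive: τ₁ = +(58.8)(0.389) = +22.87 N·m; τ₂ = +(19.0)(0.111) = +2.109 N·m.
Net torque τ = 24.98 N·m.
α = τ/I = 24.98/1.431 = 17.45 rad/s².

α ≈ 17.5 rad/s², anticlockwise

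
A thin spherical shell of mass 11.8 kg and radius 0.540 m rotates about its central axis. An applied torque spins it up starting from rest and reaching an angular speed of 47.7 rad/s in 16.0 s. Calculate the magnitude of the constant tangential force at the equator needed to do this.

I = (2/3)MR² = (2/3)(11.8)(0.540)² = 2.294 kg·m².
α = Δω/Δt = (47.7 − 0)/16.0 = 2.981 rad/s².
The required torque is τ = Iα = (2.294)(2.981) = 6.839 N·m.
A tangential force at the equator gives τ = FR, so F = τ/R = 6.839/0.540 = 12.66 N.

F ≈ 12.7 N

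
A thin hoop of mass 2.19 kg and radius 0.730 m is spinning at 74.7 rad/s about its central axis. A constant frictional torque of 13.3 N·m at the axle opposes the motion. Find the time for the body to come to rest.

I = MR² = (2.19)(0.730)² = 1.167 kg·m².
The net torque has magnitude 13.3 N·m, opposing ω.
|α| = τ/I = 13.30/1.167 = 11.40 rad/s² (deceleration).
0 = ω₀ − |α|t ⇒ t = ω₀/|α| = 74.7/11.40 = 6.555 s.

t ≈ 6.55 s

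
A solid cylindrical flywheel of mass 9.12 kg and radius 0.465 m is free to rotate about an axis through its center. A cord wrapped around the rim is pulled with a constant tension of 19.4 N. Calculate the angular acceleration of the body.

I = ½MR² = (1/2)(9.12)(0.465)² = 0.9860 kg·m².
τ = F R = (19.4)(0.465) = 9.021 N·m.
Newton's second law for rotation, τ = Iα, gives α = τ/I = 9.021/0.9860 = 9.149 rad/s².

α ≈ 9.15 rad/s²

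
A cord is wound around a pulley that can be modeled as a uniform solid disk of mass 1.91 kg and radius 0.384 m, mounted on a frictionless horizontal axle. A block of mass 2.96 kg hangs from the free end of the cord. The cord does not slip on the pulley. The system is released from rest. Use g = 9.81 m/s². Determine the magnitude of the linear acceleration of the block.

I = ½MR² = (1/2)(1.91)(0.384)² = 0.1408 kg·m².
Block: mg − T = ma. Pulley: TR = Iα. No-slip: a = αR, so T = (I/R²)a = 0.9550·a.
Then mg = (m + 0.9550)a, so a = (2.96)(9.81)/(2.96 + 0.9550) = 7.417 m/s².

a ≈ 7.42 m/s²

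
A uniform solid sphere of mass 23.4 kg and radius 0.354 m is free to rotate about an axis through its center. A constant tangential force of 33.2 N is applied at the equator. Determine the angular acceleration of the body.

I = (2/5)MR² = (2/5)(23.4)(0.354)² = 1.173 kg·m².
τ = F R = (33.2)(0.354) = 11.75 N·m.
From τ = Iα: α = 11.75/1.173 = 10.02 rad/s².

α ≈ 10.0 rad/s²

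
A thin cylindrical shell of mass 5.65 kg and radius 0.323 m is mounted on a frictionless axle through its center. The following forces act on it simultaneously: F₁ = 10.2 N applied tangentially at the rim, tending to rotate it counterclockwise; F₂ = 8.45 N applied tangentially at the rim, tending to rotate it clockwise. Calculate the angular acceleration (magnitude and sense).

I = MR² = (5.65)(0.323)² = 0.5895 kg·m².
Taking counterclockwise as positive: τ₁ = +(10.2)(0.323) = +3.295 N·m; τ₂ = −(8.45)(0.323) = −2.729 N·m.
Net torque τ = 0.5653 N·m.
α = τ/I = 0.5653/0.5895 = 0.9589 rad/s².

α ≈ 0.959 rad/s², counterclockwise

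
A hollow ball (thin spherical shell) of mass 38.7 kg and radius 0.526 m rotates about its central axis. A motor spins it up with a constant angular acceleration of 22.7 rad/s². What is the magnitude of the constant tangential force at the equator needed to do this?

I = (2/3)MR² = (2/3)(38.7)(0.526)² = 7.138 kg·m².
The required torque is τ = Iα = (7.138)(22.70) = 162.0 N·m.
A tangential force at the equator gives τ = FR, so F = τ/R = 162.0/0.526 = 308.1 N.

F ≈ 308 N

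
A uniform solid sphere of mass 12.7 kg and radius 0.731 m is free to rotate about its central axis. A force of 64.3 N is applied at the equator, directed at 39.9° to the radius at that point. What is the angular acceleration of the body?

α ≈ 11.1 rad/s²

I = (2/5)MR² = (2/5)(12.7)(0.731)² = 2.715 kg·m².
Only the tangential component produces torque: τ = F R sinθ = (64.3)(0.731) sin 39.9° = 30.15 N·m.
From τ = Iα: α = 30.15/2.715 = 11.11 rad/s².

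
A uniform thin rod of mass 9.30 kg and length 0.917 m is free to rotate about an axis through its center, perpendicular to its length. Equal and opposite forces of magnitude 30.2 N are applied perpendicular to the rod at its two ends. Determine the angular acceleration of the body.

I = (1/12)ML² = (1/12)(9.30)(0.917)² = 0.6517 kg·m².
The couple gives τ = F·(L/2) + F·(L/2) = F L = (30.2)(0.917) = 27.69 N·m.
Newton's second law for rotation, τ = Iα, gives α = τ/I = 27.69/0.6517 = 42.49 rad/s².

α ≈ 42.5 rad/s²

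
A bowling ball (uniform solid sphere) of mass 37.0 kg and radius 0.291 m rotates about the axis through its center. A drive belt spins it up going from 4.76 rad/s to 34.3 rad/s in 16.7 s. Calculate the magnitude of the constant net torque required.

τ ≈ 2.22 N·m

I = (2/5)MR² = (2/5)(37.0)(0.291)² = 1.253 kg·m².
α = Δω/Δt = (34.3 − 4.76)/16.7 = 1.769 rad/s².
τ = Iα = (1.253)(1.769) = 2.217 N·m.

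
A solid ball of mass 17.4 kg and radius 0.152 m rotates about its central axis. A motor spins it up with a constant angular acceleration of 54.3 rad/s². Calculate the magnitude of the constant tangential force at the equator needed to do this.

F ≈ 57.4 N

I = (2/5)MR² = (2/5)(17.4)(0.152)² = 0.1608 kg·m².
The required torque is τ = Iα = (0.1608)(54.30) = 8.732 N·m.
A tangential force at the equator gives τ = FR, so F = τ/R = 8.732/0.152 = 57.45 N.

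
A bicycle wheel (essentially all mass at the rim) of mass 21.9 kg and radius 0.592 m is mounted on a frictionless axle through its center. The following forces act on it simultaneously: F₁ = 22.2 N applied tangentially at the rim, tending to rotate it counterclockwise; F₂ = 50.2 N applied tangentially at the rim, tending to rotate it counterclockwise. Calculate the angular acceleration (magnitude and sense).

α ≈ 5.58 rad/s², counterclockwise

I = MR² = (21.9)(0.592)² = 7.675 kg·m².
Taking counterclockwise as positive: τ₁ = +(22.2)(0.592) = +13.14 N·m; τ₂ = +(50.2)(0.592) = +29.72 N·m.
Net torque τ = 42.86 N·m.
α = τ/I = 42.86/7.675 = 5.584 rad/s².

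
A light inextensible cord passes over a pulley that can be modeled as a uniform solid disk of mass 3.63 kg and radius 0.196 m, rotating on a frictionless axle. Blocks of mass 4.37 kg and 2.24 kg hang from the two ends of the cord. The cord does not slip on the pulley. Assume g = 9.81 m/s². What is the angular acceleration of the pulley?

I = ½MR² = (1/2)(3.63)(0.196)² = 0.06973 kg·m².
Heavier block: m₁g − T₁ = m₁a. Lighter block: T₂ − m₂g = m₂a.
Pulley: (T₁ − T₂)R = Iα = I(a/R), so T₁ − T₂ = (I/R²)a = (1/2)M_p a = 1.815·a.
Adding the three: (m₁ − m₂)g = (m₁ + m₂ + 1.815)a, so a = (4.37 − 2.24)(9.81)/(4.37 + 2.24 + 1.815) = 2.480 m/s².
α = a/R = 2.480/0.196 = 12.65 rad/s².

α ≈ 12.7 rad/s²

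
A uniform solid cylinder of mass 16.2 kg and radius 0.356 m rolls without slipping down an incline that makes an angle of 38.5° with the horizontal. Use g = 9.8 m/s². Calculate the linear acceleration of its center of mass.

a ≈ 4.07 m/s²

Translation along the incline: Mg sinθ − f = Ma.
Rotation about the center: fR = Iα with I = ½MR². No-slip gives a = αR, so f = (I/R²)a = (1/2)M a.
Substituting: Mg sinθ = (1 + 0.5000)Ma, so a = g sinθ/(1 + 0.5000) = (9.8) sin 38.5° / 1.500 = 4.067 m/s².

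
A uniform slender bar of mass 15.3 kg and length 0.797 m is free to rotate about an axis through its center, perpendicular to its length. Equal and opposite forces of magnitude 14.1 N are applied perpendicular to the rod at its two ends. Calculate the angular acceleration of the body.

α ≈ 13.9 rad/s²

I = (1/12)ML² = (1/12)(15.3)(0.797)² = 0.8099 kg·m².
The couple gives τ = F·(L/2) + F·(L/2) = F L = (14.1)(0.797) = 11.24 N·m.
From τ = Iα: α = 11.24/0.8099 = 13.88 rad/s².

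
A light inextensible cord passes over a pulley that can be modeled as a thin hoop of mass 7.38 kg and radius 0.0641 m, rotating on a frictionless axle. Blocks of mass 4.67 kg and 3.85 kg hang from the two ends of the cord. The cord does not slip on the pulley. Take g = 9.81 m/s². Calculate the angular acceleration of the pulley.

α ≈ 7.89 rad/s²

I = MR² = (7.38)(0.0641)² = 0.03032 kg·m².
Heavier block: m₁g − T₁ = m₁a. Lighter block: T₂ − m₂g = m₂a.
Pulley: (T₁ − T₂)R = Iα = I(a/R), so T₁ − T₂ = (I/R²)a = 1·M_p a = 7.380·a.
Adding the three: (m₁ − m₂)g = (m₁ + m₂ + 7.380)a, so a = (4.67 − 3.85)(9.81)/(4.67 + 3.85 + 7.380) = 0.5059 m/s².
α = a/R = 0.5059/0.0641 = 7.893 rad/s².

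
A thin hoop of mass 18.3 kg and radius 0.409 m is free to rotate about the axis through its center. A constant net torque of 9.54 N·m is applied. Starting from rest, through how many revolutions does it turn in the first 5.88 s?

I = MR² = (18.3)(0.409)² = 3.061 kg·m².
α = τ/I = 9.54/3.061 = 3.116 rad/s².
θ = ½αt² = ½(3.116)(5.88)² = 53.87 rad.
Revolutions = θ/(2π) = 8.574.

≈ 8.57 revolutions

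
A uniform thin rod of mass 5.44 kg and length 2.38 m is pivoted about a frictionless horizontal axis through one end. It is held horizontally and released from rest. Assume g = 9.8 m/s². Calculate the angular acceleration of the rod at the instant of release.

About the pivot, I = (1/3)ML² = (1/3)(5.44)(2.38)² = 10.27 kg·m².
The weight acts at the center, a distance L/2 = 1.190 m from the pivot; τ = Mg(L/2) = 63.44 N·m.
α = τ/I = 63.44/10.27 = 6.176 rad/s².
(Equivalently α = (3g/(2L)) = 6.176 rad/s².)

α ≈ 6.18 rad/s²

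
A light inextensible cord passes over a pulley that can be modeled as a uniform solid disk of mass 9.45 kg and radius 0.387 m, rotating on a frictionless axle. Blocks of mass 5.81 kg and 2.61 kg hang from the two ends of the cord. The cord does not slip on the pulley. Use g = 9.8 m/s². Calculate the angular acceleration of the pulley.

α ≈ 6.16 rad/s²

I = ½MR² = (1/2)(9.45)(0.387)² = 0.7077 kg·m².
Heavier block: m₁g − T₁ = m₁a. Lighter block: T₂ − m₂g = m₂a.
Pulley: (T₁ − T₂)R = Iα = I(a/R), so T₁ − T₂ = (I/R²)a = (1/2)M_p a = 4.725·a.
Adding the three: (m₁ − m₂)g = (m₁ + m₂ + 4.725)a, so a = (5.81 − 2.61)(9.8)/(5.81 + 2.61 + 4.725) = 2.386 m/s².
α = a/R = 2.386/0.387 = 6.165 rad/s².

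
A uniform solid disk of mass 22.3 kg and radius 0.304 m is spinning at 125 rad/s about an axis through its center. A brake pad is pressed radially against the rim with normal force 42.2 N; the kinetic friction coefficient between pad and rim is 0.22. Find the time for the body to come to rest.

I = ½MR² = (1/2)(22.3)(0.304)² = 1.030 kg·m².
Friction force f = μN = (0.22)(42.2) = 9.284 N at the rim; torque magnitude τ = fR = 2.822 N·m, opposing ω.
|α| = τ/I = 2.822/1.030 = 2.739 rad/s² (deceleration).
0 = ω₀ − |α|t ⇒ t = ω₀/|α| = 125/2.739 = 45.64 s.

t ≈ 45.6 s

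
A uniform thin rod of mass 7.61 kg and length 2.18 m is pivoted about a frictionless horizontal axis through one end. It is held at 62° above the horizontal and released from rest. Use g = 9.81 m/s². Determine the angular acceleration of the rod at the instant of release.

About the pivot, I = (1/3)ML² = (1/3)(7.61)(2.18)² = 12.06 kg·m².
The weight acts at the center, a distance L/2 = 1.090 m from the pivot; τ = Mg(L/2) cos 62° = 38.20 N·m.
α = τ/I = 38.20/12.06 = 3.169 rad/s².

α ≈ 3.17 rad/s²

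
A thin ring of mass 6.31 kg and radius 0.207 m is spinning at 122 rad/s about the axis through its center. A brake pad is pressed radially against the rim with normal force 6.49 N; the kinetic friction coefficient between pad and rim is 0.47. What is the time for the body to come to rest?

I = MR² = (6.31)(0.207)² = 0.2704 kg·m².
Friction force f = μN = (0.47)(6.49) = 3.050 N at the rim; torque magnitude τ = fR = 0.6314 N·m, opposing ω.
|α| = τ/I = 0.6314/0.2704 = 2.335 rad/s² (deceleration).
0 = ω₀ − |α|t ⇒ t = ω₀/|α| = 122/2.335 = 52.24 s.

t ≈ 52.2 s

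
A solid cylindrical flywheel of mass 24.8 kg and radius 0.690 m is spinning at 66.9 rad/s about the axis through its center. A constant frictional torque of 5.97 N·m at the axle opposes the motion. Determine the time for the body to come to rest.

I = ½MR² = (1/2)(24.8)(0.690)² = 5.904 kg·m².
The net torque has magnitude 5.97 N·m, opposing ω.
|α| = τ/I = 5.970/5.904 = 1.011 rad/s² (deceleration).
0 = ω₀ − |α|t ⇒ t = ω₀/|α| = 66.9/1.011 = 66.16 s.

t ≈ 66.2 s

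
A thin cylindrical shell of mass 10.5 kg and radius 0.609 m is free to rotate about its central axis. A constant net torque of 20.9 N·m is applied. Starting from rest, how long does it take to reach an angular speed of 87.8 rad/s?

t ≈ 16.4 s

I = MR² = (10.5)(0.609)² = 3.894 kg·m².
α = τ/I = 20.9/3.894 = 5.367 rad/s².
ω = αt ⇒ t = ω/α = 87.8/5.367 = 16.36 s.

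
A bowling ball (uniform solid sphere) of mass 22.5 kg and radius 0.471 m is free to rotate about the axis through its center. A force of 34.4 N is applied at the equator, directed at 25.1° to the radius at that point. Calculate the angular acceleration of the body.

I = (2/5)MR² = (2/5)(22.5)(0.471)² = 1.997 kg·m².
Only the tangential component produces torque: τ = F R sinθ = (34.4)(0.471) sin 25.1° = 6.873 N·m.
Newton's second law for rotation, τ = Iα, gives α = τ/I = 6.873/1.997 = 3.442 rad/s².

α ≈ 3.44 rad/s²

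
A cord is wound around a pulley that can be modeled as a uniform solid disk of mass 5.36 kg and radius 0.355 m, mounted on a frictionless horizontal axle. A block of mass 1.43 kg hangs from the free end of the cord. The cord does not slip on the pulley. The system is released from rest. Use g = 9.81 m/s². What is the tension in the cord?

T ≈ 9.15 N

I = ½MR² = (1/2)(5.36)(0.355)² = 0.3377 kg·m².
Block: mg − T = ma. Pulley: TR = Iα. No-slip: a = αR, so T = (I/R²)a = 2.680·a.
Then mg = (m + 2.680)a, so a = (1.43)(9.81)/(1.43 + 2.680) = 3.413 m/s².
T = 2.680·a = 9.147 N.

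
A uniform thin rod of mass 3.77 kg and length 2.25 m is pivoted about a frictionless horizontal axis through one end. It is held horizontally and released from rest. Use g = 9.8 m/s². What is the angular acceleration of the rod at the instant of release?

About the pivot, I = (1/3)ML² = (1/3)(3.77)(2.25)² = 6.362 kg·m².
The weight acts at the center, a distance L/2 = 1.125 m from the pivot; τ = Mg(L/2) = 41.56 N·m.
α = τ/I = 41.56/6.362 = 6.533 rad/s².
(Equivalently α = (3g/(2L)) = 6.533 rad/s².)

α ≈ 6.53 rad/s²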